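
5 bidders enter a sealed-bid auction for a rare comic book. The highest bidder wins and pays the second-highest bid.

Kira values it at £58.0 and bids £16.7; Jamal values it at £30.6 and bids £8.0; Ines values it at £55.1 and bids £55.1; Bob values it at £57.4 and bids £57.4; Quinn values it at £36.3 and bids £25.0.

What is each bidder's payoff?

Ordered from highest: Bob £57.4, then Ines £55.1, then Quinn £25.0, then Kira £16.7, then Jamal £8.0.
Bob has the top bid and wins; the price is the second-highest bid, £55.1.
Bob's payoff = £57.4 − £55.1 = £2.3. All other bidders lose, so their payoff is 0.

Payoffs: Kira £0.0, Jamal £0.0, Ines £0.0, Bob £2.3, Quinn £0.0.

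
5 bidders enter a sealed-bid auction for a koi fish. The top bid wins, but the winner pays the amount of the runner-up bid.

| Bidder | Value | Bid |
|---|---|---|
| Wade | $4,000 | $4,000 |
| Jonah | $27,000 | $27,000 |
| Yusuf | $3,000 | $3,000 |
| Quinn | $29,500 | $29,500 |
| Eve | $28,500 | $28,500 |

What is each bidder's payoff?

Bids in descending order: Quinn $29,500, then Eve $28,500, then Jonah $27,000, then Wade $4,000, then Yusuf $3,000.
Quinn has the top bid and wins; the price is the second-highest bid, $28,500.
Quinn's payoff = $29,500 − $28,500 = $1,000. All other bidders lose, so their payoff is 0.

Payoffs: Wade $0, Jonah $0, Yusuf $0, Quinn $1,000, Eve $0.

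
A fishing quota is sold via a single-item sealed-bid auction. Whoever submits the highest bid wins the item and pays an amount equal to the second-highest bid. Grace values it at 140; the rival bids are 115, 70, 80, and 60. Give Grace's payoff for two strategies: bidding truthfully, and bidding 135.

Truthful: 25; alternative: 25.

The highest competing bid is 115.
Bidding truthfully at 140: Grace has the top bid, wins, and pays the second-highest bid 115. Payoff = 140 − 115 = 25.
Bidding 135: Grace has the top bid, wins, and pays the second-highest bid 115. Payoff = 140 − 115 = 25.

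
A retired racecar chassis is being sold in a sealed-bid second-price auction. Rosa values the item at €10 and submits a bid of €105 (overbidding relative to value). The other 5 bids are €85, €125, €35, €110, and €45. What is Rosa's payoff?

Highest competing bid: €125.
Rosa's bid €105 is not the highest, so Rosa loses, pays nothing, and earns zero payoff.

€0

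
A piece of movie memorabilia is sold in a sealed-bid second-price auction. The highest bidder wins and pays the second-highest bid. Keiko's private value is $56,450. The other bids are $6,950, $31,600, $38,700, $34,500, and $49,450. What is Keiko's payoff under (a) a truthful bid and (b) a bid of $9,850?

(a) $7,000  (b) $0

The highest competing bid is $49,450.
Bidding truthfully at $56,450: Keiko has the top bid, wins, and pays the second-highest bid $49,450. Payoff = $56,450 − $49,450 = $7,000.
Bidding $9,850: the top bid is $49,450 (a rival), so Keiko loses. Payoff = $0.
This is the dominant-strategy logic: truthful bidding weakly beats any alternative.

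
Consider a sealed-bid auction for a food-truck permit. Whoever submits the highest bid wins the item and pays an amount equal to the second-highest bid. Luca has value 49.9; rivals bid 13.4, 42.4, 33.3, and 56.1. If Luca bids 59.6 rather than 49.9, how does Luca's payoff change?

The highest competing bid is 56.1.
Bidding truthfully at 49.9: the top bid is 56.1 (a rival), so Luca loses. Payoff = 0.0.
Bidding 59.6: Luca has the top bid, wins, and pays the second-highest bid 56.1. Payoff = 49.9 − 56.1 = -6.2.
Change = -6.2 − 0.0 = -6.2.

-6.2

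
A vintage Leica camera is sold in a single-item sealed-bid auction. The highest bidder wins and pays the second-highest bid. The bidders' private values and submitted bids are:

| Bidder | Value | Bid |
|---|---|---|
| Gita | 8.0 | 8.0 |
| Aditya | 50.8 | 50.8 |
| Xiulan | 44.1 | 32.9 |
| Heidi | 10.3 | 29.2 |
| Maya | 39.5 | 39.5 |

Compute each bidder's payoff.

Ranking the bids: Aditya 50.8 > Maya 39.5 > Xiulan 32.9 > Heidi 29.2 > Gita 8.0.
Aditya has the top bid and wins; the price is the second-highest bid, 39.5.
Aditya's payoff = 50.8 − 39.5 = 11.3. All other bidders lose, so their payoff is 0.

Payoffs: Gita 0.0, Aditya 11.3, Xiulan 0.0, Heidi 0.0, Maya 0.0.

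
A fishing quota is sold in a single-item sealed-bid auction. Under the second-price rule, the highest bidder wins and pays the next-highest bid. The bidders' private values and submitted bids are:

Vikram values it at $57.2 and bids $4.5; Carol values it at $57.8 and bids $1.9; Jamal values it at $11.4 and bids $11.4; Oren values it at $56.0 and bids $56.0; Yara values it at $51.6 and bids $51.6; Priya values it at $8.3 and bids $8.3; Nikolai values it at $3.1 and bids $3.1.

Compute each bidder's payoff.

Vikram $0.0, Carol $0.0, Jamal $0.0, Oren $4.4, Yara $0.0, Priya $0.0, Nikolai $0.0.

Sorted high to low: Oren $56.0, then Yara $51.6, then Jamal $11.4, then Priya $8.3, then Vikram $4.5, then Nikolai $3.1, then Carol $1.9.
Oren has the top bid and wins; the price is the second-highest bid, $51.6.
Oren's payoff = $56.0 − $51.6 = $4.4. All other bidders lose, so their payoff is 0.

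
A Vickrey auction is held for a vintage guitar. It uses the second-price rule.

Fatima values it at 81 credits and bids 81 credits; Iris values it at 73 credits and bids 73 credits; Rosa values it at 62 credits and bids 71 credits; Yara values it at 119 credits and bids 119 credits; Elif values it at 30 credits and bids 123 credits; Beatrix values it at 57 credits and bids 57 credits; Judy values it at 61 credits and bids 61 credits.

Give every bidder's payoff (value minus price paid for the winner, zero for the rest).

Payoffs: Fatima 0 credits, Iris 0 credits, Rosa 0 credits, Yara 0 credits, Elif -89 credits, Beatrix 0 credits, Judy 0 credits.

Bids in descending order: Elif 123 credits > Yara 119 credits > Fatima 81 credits > Iris 73 credits > Rosa 71 credits > Judy 61 credits > Beatrix 57 credits.
Elif has the top bid and wins; the price is the second-highest bid, 119 credits.
Elif's payoff = 30 credits − 119 credits = -89 credits. All other bidders lose, so their payoff is 0.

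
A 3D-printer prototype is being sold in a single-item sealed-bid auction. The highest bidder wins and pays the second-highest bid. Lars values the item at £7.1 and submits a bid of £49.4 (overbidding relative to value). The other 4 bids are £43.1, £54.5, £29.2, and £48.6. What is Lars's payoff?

Highest competing bid: £54.5.
Lars's bid £49.4 is not the highest, so Lars loses, pays nothing, and earns zero payoff.

Lars's payoff: £0.0.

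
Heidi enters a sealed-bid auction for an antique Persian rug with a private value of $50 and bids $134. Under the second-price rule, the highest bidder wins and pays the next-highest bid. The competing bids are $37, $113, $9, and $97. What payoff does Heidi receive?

Highest competing bid: $113.
Heidi's bid $134 is the highest overall, so Heidi wins and pays the second-highest bid, $113.
Payoff = value − price = $50 − $113 = -$63.
Overbidding won the item at a price above value — truthful bidding would have avoided this loss.

-$63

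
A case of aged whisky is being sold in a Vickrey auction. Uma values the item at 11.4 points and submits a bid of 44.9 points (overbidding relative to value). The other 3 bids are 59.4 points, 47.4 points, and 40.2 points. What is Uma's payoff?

Highest competing bid: 59.4 points.
Uma's bid 44.9 points is not the highest, so Uma loses, pays nothing, and earns zero payoff.

Uma's payoff: 0.0 points.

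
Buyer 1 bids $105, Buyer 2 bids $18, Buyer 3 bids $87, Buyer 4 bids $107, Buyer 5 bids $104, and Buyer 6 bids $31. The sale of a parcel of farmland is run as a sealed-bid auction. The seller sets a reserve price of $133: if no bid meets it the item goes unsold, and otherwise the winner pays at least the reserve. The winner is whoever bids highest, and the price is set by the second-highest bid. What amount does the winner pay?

unsold

Sorted high to low: Buyer 4 $107; Buyer 1 $105; Buyer 5 $104; Buyer 3 $87; Buyer 6 $31; Buyer 2 $18.
The top bid $107 is below the reserve $133, so the item goes unsold and nothing is paid.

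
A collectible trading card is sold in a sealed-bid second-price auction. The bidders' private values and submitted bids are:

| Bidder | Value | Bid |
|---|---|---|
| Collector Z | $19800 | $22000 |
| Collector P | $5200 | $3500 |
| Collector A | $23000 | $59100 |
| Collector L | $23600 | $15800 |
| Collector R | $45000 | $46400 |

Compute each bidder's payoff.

Collector Z $0, Collector P $0, Collector A -$23400, Collector L $0, Collector R $0.

Ranking the bids: Collector A $59100, then Collector R $46400, then Collector Z $22000, then Collector L $15800, then Collector P $3500.
Collector A has the top bid and wins; the price is the second-highest bid, $46400.
Collector A's payoff = $23000 − $46400 = -$23400. All other bidders lose, so their payoff is 0.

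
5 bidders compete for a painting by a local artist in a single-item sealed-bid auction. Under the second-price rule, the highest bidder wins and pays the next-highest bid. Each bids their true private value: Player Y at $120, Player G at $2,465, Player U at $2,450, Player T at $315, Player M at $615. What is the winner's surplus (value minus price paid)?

Surplus = $15.

Ordered from highest: Player G $2,465 > Player U $2,450 > Player M $615 > Player T $315 > Player Y $120.
Player G wins with the top bid and pays the second-highest, $2,450.
Surplus = $2,465 − $2,450 = $15.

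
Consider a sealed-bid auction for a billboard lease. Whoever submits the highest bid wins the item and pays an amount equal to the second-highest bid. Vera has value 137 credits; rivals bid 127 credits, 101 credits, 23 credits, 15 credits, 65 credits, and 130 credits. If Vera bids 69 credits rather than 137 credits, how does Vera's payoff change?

The highest competing bid is 130 credits.
Bidding truthfully at 137 credits: Vera has the top bid, wins, and pays the second-highest bid 130 credits. Payoff = 137 credits − 130 credits = 7 credits.
Bidding 69 credits: the top bid is 130 credits (a rival), so Vera loses. Payoff = 0 credits.
Change = 0 credits − 7 credits = -7 credits.
This is the dominant-strategy logic: truthful bidding weakly beats any alternative.

Change in payoff: -7 credits.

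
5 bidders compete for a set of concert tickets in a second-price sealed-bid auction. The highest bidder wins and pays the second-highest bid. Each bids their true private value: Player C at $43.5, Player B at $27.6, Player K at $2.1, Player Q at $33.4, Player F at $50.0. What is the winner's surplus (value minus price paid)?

Ranking the bids: Player F $50.0; Player C $43.5; Player Q $33.4; Player B $27.6; Player K $2.1.
Player F wins with the top bid and pays the second-highest, $43.5.
Surplus = $50.0 − $43.5 = $6.5.

Winner's surplus: $6.5.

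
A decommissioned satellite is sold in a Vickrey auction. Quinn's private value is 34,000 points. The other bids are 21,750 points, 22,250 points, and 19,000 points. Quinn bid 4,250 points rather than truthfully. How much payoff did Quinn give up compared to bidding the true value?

11,750 points

The highest competing bid is 22,250 points.
Bidding truthfully at 34,000 points: Quinn has the top bid, wins, and pays the second-highest bid 22,250 points. Payoff = 34,000 points − 22,250 points = 11,750 points.
Bidding 4,250 points: the top bid is 22,250 points (a rival), so Quinn loses. Payoff = 0 points.
Regret = truthful payoff − actual payoff = 11,750 points − 0 points = 11,750 points.
Deviating from a truthful bid can only lose payoff in a second-price auction — never gain.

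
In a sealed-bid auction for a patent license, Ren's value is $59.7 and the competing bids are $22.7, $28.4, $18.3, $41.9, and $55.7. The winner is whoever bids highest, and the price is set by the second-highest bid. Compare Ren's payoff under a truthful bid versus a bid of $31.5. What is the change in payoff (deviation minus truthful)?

The highest competing bid is $55.7.
Bidding truthfully at $59.7: Ren has the top bid, wins, and pays the second-highest bid $55.7. Payoff = $59.7 − $55.7 = $4.0.
Bidding $31.5: the top bid is $55.7 (a rival), so Ren loses. Payoff = $0.0.
Change = $0.0 − $4.0 = -$4.0.
This is the dominant-strategy logic: truthful bidding weakly beats any alternative.

-$4.0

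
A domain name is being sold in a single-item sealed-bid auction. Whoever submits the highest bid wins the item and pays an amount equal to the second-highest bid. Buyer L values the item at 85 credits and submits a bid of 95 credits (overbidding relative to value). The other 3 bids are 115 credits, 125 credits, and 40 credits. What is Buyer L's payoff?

Highest competing bid: 125 credits.
Buyer L's bid 95 credits is not the highest, so Buyer L loses, pays nothing, and earns zero payoff.

Buyer L's payoff: 0 credits.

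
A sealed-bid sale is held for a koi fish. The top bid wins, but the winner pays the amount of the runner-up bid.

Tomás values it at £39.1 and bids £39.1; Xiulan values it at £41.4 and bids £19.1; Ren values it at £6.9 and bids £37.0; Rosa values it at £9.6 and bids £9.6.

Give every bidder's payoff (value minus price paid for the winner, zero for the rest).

Payoffs: Tomás £2.1, Xiulan £0.0, Ren £0.0, Rosa £0.0.

Ranking the bids: Tomás £39.1; Ren £37.0; Xiulan £19.1; Rosa £9.6.
Tomás has the top bid and wins; the price is the second-highest bid, £37.0.
Tomás's payoff = £39.1 − £37.0 = £2.1. All other bidders lose, so their payoff is 0.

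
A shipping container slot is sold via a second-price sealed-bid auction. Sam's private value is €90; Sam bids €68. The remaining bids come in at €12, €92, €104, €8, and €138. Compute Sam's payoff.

Highest competing bid: €138.
Sam's bid €68 is not the highest, so Sam loses, pays nothing, and earns zero payoff.

Sam's payoff: €0.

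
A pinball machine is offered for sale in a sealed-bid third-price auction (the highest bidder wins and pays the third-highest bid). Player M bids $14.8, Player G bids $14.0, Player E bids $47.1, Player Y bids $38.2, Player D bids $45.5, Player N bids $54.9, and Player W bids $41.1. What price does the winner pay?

Ordered from highest: Player N $54.9; Player E $47.1; Player D $45.5; Player W $41.1; Player Y $38.2; Player M $14.8; Player G $14.0.
Player N is the highest bidder, so Player N wins.
Under the third-price rule, the price is the third-highest bid: $45.5.

The winner pays $45.5.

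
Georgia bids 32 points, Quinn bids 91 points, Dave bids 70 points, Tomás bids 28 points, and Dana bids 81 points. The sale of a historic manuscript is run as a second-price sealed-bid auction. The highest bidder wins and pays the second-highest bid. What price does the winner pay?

Sorted high to low: Quinn 91 points, then Dana 81 points, then Dave 70 points, then Georgia 32 points, then Tomás 28 points.
Quinn has the highest bid, so Quinn wins.
The second-highest bid is 81 points, so that is what Quinn pays.

Price paid: 81 points.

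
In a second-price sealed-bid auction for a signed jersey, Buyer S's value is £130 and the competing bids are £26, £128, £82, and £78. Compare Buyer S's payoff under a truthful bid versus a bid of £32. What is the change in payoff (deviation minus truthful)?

-£2

The highest competing bid is £128.
Bidding truthfully at £130: Buyer S has the top bid, wins, and pays the second-highest bid £128. Payoff = £130 − £128 = £2.
Bidding £32: the top bid is £128 (a rival), so Buyer S loses. Payoff = £0.
Change = £0 − £2 = -£2.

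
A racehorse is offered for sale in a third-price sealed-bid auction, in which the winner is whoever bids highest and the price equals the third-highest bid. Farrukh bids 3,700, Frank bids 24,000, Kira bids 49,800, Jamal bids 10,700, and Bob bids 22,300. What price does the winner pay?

Ranking the bids: Kira 49,800; Frank 24,000; Bob 22,300; Jamal 10,700; Farrukh 3,700.
Kira is the highest bidder, so Kira wins.
Under the third-price rule, the price is the third-highest bid: 22,300.

Price paid: 22,300.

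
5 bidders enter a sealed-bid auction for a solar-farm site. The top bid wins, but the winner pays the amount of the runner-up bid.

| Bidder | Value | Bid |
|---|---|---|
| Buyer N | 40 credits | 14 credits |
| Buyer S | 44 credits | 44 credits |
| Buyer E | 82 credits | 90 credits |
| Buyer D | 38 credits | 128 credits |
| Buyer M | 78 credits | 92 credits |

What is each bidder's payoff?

Payoffs: Buyer N 0 credits, Buyer S 0 credits, Buyer E 0 credits, Buyer D -54 credits, Buyer M 0 credits.

Sorted high to low: Buyer D 128 credits; Buyer M 92 credits; Buyer E 90 credits; Buyer S 44 credits; Buyer N 14 credits.
Buyer D has the top bid and wins; the price is the second-highest bid, 92 credits.
Buyer D's payoff = 38 credits − 92 credits = -54 credits. All other bidders lose, so their payoff is 0.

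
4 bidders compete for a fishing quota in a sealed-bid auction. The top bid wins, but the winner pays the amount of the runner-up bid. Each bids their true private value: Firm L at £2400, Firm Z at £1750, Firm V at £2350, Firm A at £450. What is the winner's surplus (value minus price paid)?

£50

Bids in descending order: Firm L £2400 > Firm V £2350 > Firm Z £1750 > Firm A £450.
Firm L wins with the top bid and pays the second-highest, £2350.
Surplus = £2400 − £2350 = £50.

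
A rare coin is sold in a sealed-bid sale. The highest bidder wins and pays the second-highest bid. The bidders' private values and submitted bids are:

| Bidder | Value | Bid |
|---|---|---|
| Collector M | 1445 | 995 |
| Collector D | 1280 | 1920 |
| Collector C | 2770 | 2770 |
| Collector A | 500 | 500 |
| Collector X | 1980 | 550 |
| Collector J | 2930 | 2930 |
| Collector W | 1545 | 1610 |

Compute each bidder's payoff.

Payoffs: Collector M 0, Collector D 0, Collector C 0, Collector A 0, Collector X 0, Collector J 160, Collector W 0.

Ranking the bids: Collector J 2930 > Collector C 2770 > Collector D 1920 > Collector W 1610 > Collector M 995 > Collector X 550 > Collector A 500.
Collector J has the top bid and wins; the price is the second-highest bid, 2770.
Collector J's payoff = 2930 − 2770 = 160. All other bidders lose, so their payoff is 0.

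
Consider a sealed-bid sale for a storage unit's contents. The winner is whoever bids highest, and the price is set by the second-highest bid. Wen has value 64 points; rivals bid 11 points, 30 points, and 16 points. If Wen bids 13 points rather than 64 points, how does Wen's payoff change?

The highest competing bid is 30 points.
Bidding truthfully at 64 points: Wen has the top bid, wins, and pays the second-highest bid 30 points. Payoff = 64 points − 30 points = 34 points.
Bidding 13 points: the top bid is 30 points (a rival), so Wen loses. Payoff = 0 points.
Change = 0 points − 34 points = -34 points.

-34 points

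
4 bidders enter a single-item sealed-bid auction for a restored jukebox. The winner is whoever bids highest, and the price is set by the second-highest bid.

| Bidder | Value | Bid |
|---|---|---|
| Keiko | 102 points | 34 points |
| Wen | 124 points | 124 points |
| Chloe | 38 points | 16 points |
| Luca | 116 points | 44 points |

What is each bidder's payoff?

Bids in descending order: Wen 124 points, then Luca 44 points, then Keiko 34 points, then Chloe 16 points.
Wen has the top bid and wins; the price is the second-highest bid, 44 points.
Wen's payoff = 124 points − 44 points = 80 points. All other bidders lose, so their payoff is 0.

Keiko 0 points, Wen 80 points, Chloe 0 points, Luca 0 points.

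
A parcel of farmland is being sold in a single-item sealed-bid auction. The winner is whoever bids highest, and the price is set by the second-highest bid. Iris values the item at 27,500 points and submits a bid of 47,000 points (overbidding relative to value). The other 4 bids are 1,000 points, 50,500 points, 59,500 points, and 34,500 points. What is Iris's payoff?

Payoff = 0 points.

Highest competing bid: 59,500 points.
Iris's bid 47,000 points is not the highest, so Iris loses, pays nothing, and earns zero payoff.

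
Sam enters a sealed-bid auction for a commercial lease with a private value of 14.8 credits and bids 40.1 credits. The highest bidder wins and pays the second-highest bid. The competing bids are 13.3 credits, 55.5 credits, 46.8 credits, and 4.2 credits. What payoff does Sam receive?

Sam's payoff: 0.0 credits.

Highest competing bid: 55.5 credits.
Sam's bid 40.1 credits is not the highest, so Sam loses, pays nothing, and earns zero payoff.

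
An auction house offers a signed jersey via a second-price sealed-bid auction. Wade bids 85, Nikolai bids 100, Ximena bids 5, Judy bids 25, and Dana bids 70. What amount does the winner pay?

Bids in descending order: Nikolai 100; Wade 85; Dana 70; Judy 25; Ximena 5.
Nikolai has the highest bid, so Nikolai wins.
The second-highest bid is 85, so that is what Nikolai pays.

85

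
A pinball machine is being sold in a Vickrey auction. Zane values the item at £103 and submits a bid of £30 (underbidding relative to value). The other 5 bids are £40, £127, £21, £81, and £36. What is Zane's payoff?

Highest competing bid: £127.
Zane's bid £30 is not the highest, so Zane loses, pays nothing, and earns zero payoff.

Zane's payoff: £0.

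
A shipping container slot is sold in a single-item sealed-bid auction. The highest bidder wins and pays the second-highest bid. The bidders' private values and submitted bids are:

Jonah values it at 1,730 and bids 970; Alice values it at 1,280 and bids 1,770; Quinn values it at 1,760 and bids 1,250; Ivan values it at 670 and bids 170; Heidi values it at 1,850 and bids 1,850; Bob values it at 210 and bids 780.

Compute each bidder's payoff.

Ranking the bids: Heidi 1,850; Alice 1,770; Quinn 1,250; Jonah 970; Bob 780; Ivan 170.
Heidi has the top bid and wins; the price is the second-highest bid, 1,770.
Heidi's payoff = 1,850 − 1,770 = 80. All other bidders lose, so their payoff is 0.

Payoffs: Jonah 0, Alice 0, Quinn 0, Ivan 0, Heidi 80, Bob 0.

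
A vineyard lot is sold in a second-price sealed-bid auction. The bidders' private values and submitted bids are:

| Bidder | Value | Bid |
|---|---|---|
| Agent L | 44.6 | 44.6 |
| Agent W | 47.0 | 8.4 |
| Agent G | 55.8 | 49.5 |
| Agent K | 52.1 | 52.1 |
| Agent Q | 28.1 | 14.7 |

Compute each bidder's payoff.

Ranking the bids: Agent K 52.1, then Agent G 49.5, then Agent L 44.6, then Agent Q 14.7, then Agent W 8.4.
Agent K has the top bid and wins; the price is the second-highest bid, 49.5.
Agent K's payoff = 52.1 − 49.5 = 2.6. All other bidders lose, so their payoff is 0.

Agent L 0.0, Agent W 0.0, Agent G 0.0, Agent K 2.6, Agent Q 0.0.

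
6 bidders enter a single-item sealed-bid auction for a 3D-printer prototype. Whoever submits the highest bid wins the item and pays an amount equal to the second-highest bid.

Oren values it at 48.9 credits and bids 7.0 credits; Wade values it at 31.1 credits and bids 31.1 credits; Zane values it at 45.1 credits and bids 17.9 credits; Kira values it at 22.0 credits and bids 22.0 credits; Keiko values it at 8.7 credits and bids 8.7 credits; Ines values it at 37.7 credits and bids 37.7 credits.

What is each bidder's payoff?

Payoffs: Oren 0.0 credits, Wade 0.0 credits, Zane 0.0 credits, Kira 0.0 credits, Keiko 0.0 credits, Ines 6.6 credits.

Ordered from highest: Ines 37.7 credits; Wade 31.1 credits; Kira 22.0 credits; Zane 17.9 credits; Keiko 8.7 credits; Oren 7.0 credits.
Ines has the top bid and wins; the price is the second-highest bid, 31.1 credits.
Ines's payoff = 37.7 credits − 31.1 credits = 6.6 credits. All other bidders lose, so their payoff is 0.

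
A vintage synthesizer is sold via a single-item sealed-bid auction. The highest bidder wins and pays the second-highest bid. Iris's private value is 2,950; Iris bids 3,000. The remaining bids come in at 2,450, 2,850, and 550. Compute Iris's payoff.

Iris's payoff: 100.

Highest competing bid: 2,850.
Iris's bid 3,000 is the highest overall, so Iris wins and pays the second-highest bid, 2,850.
Payoff = value − price = 2,950 − 2,850 = 100.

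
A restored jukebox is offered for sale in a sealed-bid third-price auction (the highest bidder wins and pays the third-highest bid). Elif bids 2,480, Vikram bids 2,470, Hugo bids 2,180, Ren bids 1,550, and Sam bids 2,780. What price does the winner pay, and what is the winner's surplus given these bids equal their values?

The winner pays 2,470 for a surplus of 310.

Sorted high to low: Sam 2,780; Elif 2,480; Vikram 2,470; Hugo 2,180; Ren 1,550.
Sam is the highest bidder, so Sam wins.
Under the third-price rule, the price is the third-highest bid: 2,470.
Surplus = 2,780 − 2,470 = 310.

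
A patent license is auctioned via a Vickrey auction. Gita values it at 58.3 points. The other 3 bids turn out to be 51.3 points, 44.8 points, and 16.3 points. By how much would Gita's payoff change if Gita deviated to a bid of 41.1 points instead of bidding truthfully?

Payoff change: -7.0 points.

The highest competing bid is 51.3 points.
Bidding truthfully at 58.3 points: Gita has the top bid, wins, and pays the second-highest bid 51.3 points. Payoff = 58.3 points − 51.3 points = 7.0 points.
Bidding 41.1 points: the top bid is 51.3 points (a rival), so Gita loses. Payoff = 0.0 points.
Change = 0.0 points − 7.0 points = -7.0 points.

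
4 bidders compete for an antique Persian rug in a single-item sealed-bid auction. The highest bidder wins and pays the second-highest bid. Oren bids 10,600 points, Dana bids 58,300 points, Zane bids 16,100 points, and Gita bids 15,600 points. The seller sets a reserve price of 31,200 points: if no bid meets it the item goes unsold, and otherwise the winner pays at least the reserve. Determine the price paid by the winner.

Ranking the bids: Dana 58,300 points, then Zane 16,100 points, then Gita 15,600 points, then Oren 10,600 points.
Dana has the highest bid, so Dana wins.
The second-highest bid is 16,100 points, but the reserve 31,200 points is higher, so the price is the reserve.

The winner pays 31,200 points.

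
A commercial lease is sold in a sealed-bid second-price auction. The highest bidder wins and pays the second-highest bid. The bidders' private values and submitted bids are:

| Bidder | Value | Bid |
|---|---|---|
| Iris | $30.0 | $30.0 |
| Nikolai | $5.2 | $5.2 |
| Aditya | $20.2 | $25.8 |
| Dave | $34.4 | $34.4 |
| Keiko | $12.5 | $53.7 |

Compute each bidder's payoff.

Ranking the bids: Keiko $53.7; Dave $34.4; Iris $30.0; Aditya $25.8; Nikolai $5.2.
Keiko has the top bid and wins; the price is the second-highest bid, $34.4.
Keiko's payoff = $12.5 − $34.4 = -$21.9. All other bidders lose, so their payoff is 0.

Payoffs: Iris $0.0, Nikolai $0.0, Aditya $0.0, Dave $0.0, Keiko -$21.9.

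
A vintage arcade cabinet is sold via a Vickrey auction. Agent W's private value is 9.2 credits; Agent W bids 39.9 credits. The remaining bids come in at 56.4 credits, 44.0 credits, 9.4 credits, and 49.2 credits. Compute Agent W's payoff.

Highest competing bid: 56.4 credits.
Agent W's bid 39.9 credits is not the highest, so Agent W loses, pays nothing, and earns zero payoff.

Agent W's payoff: 0.0 credits.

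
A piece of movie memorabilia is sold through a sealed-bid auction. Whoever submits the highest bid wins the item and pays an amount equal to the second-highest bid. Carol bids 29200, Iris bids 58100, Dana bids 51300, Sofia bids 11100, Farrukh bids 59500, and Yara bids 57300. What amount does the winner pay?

The winner pays 58100.

Sorted high to low: Farrukh 59500, then Iris 58100, then Yara 57300, then Dana 51300, then Carol 29200, then Sofia 11100.
Farrukh has the highest bid, so Farrukh wins.
The second-highest bid is 58100, so that is what Farrukh pays.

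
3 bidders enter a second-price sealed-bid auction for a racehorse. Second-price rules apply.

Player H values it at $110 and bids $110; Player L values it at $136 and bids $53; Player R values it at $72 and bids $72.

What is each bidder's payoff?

Bids in descending order: Player H $110, then Player R $72, then Player L $53.
Player H has the top bid and wins; the price is the second-highest bid, $72.
Player H's payoff = $110 − $72 = $38. All other bidders lose, so their payoff is 0.

Payoffs: Player H $38, Player L $0, Player R $0.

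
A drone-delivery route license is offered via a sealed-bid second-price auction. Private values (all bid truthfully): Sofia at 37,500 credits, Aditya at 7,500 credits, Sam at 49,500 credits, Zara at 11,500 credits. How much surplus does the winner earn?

Winner's surplus: 12,000 credits.

Ranking the bids: Sam 49,500 credits > Sofia 37,500 credits > Zara 11,500 credits > Aditya 7,500 credits.
Sam wins with the top bid and pays the second-highest, 37,500 credits.
Surplus = 49,500 credits − 37,500 credits = 12,000 credits.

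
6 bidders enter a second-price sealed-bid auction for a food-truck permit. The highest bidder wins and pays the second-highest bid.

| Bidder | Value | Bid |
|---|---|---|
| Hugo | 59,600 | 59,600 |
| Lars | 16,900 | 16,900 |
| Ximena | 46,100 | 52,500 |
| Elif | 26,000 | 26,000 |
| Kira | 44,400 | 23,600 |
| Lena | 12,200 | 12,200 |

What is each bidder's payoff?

Hugo 7,100, Lars 0, Ximena 0, Elif 0, Kira 0, Lena 0.

Ordered from highest: Hugo 59,600; Ximena 52,500; Elif 26,000; Kira 23,600; Lars 16,900; Lena 12,200.
Hugo has the top bid and wins; the price is the second-highest bid, 52,500.
Hugo's payoff = 59,600 − 52,500 = 7,100. All other bidders lose, so their payoff is 0.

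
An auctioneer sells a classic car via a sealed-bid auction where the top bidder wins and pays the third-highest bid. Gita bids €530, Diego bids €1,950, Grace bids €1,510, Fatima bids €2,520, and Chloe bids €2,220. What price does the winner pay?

Price paid: €1,950.

Sorted high to low: Fatima €2,520, then Chloe €2,220, then Diego €1,950, then Grace €1,510, then Gita €530.
Fatima is the highest bidder, so Fatima wins.
Under the third-price rule, the price is the third-highest bid: €1,950.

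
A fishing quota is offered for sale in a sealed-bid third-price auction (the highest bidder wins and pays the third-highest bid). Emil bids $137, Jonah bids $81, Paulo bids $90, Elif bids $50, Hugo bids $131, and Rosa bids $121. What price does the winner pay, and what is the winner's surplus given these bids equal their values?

Bids in descending order: Emil $137, then Hugo $131, then Rosa $121, then Paulo $90, then Jonah $81, then Elif $50.
Emil is the highest bidder, so Emil wins.
Under the third-price rule, the price is the third-highest bid: $121.
Surplus = $137 − $121 = $16.

The winner pays $121 for a surplus of $16.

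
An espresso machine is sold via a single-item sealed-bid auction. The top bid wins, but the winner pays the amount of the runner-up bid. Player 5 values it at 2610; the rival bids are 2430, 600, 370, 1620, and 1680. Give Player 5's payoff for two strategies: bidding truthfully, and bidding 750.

The highest competing bid is 2430.
Bidding truthfully at 2610: Player 5 has the top bid, wins, and pays the second-highest bid 2430. Payoff = 2610 − 2430 = 180.
Bidding 750: the top bid is 2430 (a rival), so Player 5 loses. Payoff = 0.

(a) 180  (b) 0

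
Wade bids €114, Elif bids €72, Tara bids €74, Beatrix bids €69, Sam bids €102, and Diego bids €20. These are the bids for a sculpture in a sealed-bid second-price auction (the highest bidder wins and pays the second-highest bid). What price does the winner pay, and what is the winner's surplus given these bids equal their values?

Price €102; surplus €12.

Ordered from highest: Wade €114 > Sam €102 > Tara €74 > Elif €72 > Beatrix €69 > Diego €20.
Wade is the highest bidder, so Wade wins.
Under the second-price rule, the price is the second-highest bid: €102.
Surplus = €114 − €102 = €12.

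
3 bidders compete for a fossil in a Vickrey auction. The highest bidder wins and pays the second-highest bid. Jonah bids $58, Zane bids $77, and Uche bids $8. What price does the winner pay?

Bids in descending order: Zane $77, then Jonah $58, then Uche $8.
Zane has the highest bid, so Zane wins.
The second-highest bid is $58, so that is what Zane pays.

Price paid: $58.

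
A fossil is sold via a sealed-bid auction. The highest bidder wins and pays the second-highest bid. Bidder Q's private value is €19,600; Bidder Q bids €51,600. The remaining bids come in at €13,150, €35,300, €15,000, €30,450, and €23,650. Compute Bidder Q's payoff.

Highest competing bid: €35,300.
Bidder Q's bid €51,600 is the highest overall, so Bidder Q wins and pays the second-highest bid, €35,300.
Payoff = value − price = €19,600 − €35,300 = -€15,700.

Payoff = -€15,700.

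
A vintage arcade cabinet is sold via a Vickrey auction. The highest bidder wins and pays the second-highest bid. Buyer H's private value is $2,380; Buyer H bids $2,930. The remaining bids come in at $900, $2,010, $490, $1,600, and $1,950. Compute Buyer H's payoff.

Payoff = $370.

Highest competing bid: $2,010.
Buyer H's bid $2,930 is the highest overall, so Buyer H wins and pays the second-highest bid, $2,010.
Payoff = value − price = $2,380 − $2,010 = $370.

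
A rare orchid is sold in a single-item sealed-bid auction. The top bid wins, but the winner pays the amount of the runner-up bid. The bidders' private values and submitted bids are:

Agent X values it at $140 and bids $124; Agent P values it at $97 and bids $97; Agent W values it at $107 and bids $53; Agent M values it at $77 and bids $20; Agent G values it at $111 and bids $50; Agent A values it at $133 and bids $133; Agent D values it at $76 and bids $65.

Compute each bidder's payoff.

Payoffs: Agent X $0, Agent P $0, Agent W $0, Agent M $0, Agent G $0, Agent A $9, Agent D $0.

Ranking the bids: Agent A $133 > Agent X $124 > Agent P $97 > Agent D $65 > Agent W $53 > Agent G $50 > Agent M $20.
Agent A has the top bid and wins; the price is the second-highest bid, $124.
Agent A's payoff = $133 − $124 = $9. All other bidders lose, so their payoff is 0.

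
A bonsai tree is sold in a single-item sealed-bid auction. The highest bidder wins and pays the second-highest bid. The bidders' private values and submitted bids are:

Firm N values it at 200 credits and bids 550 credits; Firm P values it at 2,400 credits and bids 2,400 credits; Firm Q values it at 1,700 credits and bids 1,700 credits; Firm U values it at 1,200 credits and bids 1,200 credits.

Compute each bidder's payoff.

Firm N 0 credits, Firm P 700 credits, Firm Q 0 credits, Firm U 0 credits.

Sorted high to low: Firm P 2,400 credits, then Firm Q 1,700 credits, then Firm U 1,200 credits, then Firm N 550 credits.
Firm P has the top bid and wins; the price is the second-highest bid, 1,700 credits.
Firm P's payoff = 2,400 credits − 1,700 credits = 700 credits. All other bidders lose, so their payoff is 0.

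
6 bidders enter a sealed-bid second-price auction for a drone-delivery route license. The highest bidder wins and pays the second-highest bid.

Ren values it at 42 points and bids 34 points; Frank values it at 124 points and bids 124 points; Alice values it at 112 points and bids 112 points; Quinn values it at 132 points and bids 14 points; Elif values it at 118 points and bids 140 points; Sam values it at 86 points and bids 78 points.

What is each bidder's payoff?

Ren 0 points, Frank 0 points, Alice 0 points, Quinn 0 points, Elif -6 points, Sam 0 points.

Bids in descending order: Elif 140 points > Frank 124 points > Alice 112 points > Sam 78 points > Ren 34 points > Quinn 14 points.
Elif has the top bid and wins; the price is the second-highest bid, 124 points.
Elif's payoff = 118 points − 124 points = -6 points. All other bidders lose, so their payoff is 0.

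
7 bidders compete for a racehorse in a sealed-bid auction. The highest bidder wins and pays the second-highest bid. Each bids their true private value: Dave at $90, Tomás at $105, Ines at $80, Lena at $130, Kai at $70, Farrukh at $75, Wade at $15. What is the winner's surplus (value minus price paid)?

$25

Bids in descending order: Lena $130 > Tomás $105 > Dave $90 > Ines $80 > Farrukh $75 > Kai $70 > Wade $15.
Lena wins with the top bid and pays the second-highest, $105.
Surplus = $130 − $105 = $25.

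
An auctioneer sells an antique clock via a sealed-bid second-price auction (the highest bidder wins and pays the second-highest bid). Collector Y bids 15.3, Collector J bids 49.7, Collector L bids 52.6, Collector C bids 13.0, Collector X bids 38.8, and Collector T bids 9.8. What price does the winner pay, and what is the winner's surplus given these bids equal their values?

Price 49.7; surplus 2.9.

Bids in descending order: Collector L 52.6, then Collector J 49.7, then Collector X 38.8, then Collector Y 15.3, then Collector C 13.0, then Collector T 9.8.
Collector L is the highest bidder, so Collector L wins.
Under the second-price rule, the price is the second-highest bid: 49.7.
Surplus = 52.6 − 49.7 = 2.9.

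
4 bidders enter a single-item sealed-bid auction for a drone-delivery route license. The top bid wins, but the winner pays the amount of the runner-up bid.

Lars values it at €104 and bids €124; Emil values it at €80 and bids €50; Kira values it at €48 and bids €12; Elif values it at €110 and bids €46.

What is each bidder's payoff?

Payoffs: Lars €54, Emil €0, Kira €0, Elif €0.

Ranking the bids: Lars €124; Emil €50; Elif €46; Kira €12.
Lars has the top bid and wins; the price is the second-highest bid, €50.
Lars's payoff = €104 − €50 = €54. All other bidders lose, so their payoff is 0.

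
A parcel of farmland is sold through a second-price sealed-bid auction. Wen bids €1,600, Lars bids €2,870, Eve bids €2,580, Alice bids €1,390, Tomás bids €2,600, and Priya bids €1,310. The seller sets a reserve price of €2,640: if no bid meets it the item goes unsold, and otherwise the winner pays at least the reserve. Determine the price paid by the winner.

Sorted high to low: Lars €2,870; Tomás €2,600; Eve €2,580; Wen €1,600; Alice €1,390; Priya €1,310.
Lars has the highest bid, so Lars wins.
The second-highest bid is €2,600, but the reserve €2,640 is higher, so the price is the reserve.

The winner pays €2,640.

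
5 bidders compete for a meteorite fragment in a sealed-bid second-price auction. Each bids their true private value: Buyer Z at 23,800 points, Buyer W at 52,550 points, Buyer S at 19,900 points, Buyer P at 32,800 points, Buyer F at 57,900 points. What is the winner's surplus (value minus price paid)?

Bids in descending order: Buyer F 57,900 points; Buyer W 52,550 points; Buyer P 32,800 points; Buyer Z 23,800 points; Buyer S 19,900 points.
Buyer F wins with the top bid and pays the second-highest, 52,550 points.
Surplus = 57,900 points − 52,550 points = 5,350 points.

5,350 points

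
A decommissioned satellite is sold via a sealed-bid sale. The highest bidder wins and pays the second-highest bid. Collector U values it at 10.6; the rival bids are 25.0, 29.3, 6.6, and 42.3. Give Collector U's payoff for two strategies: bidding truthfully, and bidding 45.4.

(a) 0.0  (b) -31.7

The highest competing bid is 42.3.
Bidding truthfully at 10.6: the top bid is 42.3 (a rival), so Collector U loses. Payoff = 0.0.
Bidding 45.4: Collector U has the top bid, wins, and pays the second-highest bid 42.3. Payoff = 10.6 − 42.3 = -31.7.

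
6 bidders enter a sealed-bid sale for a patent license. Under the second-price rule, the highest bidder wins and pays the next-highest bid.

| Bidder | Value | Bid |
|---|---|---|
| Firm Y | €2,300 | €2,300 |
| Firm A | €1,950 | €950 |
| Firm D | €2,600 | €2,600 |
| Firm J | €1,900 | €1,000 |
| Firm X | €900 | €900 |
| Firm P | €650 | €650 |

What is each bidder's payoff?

Firm Y €0, Firm A €0, Firm D €300, Firm J €0, Firm X €0, Firm P €0.

Bids in descending order: Firm D €2,600; Firm Y €2,300; Firm J €1,000; Firm A €950; Firm X €900; Firm P €650.
Firm D has the top bid and wins; the price is the second-highest bid, €2,300.
Firm D's payoff = €2,600 − €2,300 = €300. All other bidders lose, so their payoff is 0.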